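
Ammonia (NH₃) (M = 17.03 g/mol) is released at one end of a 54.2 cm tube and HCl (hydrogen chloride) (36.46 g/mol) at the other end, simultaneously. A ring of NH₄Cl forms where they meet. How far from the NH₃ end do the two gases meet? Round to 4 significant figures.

Graham's law gives d_NH₃/d_HCl = rate_NH₃/rate_HCl = √(M_HCl/M_NH₃) = √(36.46/17.03) = 1.463.
With d_NH₃ + d_HCl = 54.2 cm, d_HCl = 54.2/(1 + 1.463) = 22.00 cm.
d_NH₃ = 54.2 − 22.00 = 32.20 cm.

32.20 cm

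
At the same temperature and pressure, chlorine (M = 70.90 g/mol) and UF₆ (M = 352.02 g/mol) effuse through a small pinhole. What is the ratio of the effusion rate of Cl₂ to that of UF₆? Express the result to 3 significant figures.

Using Graham's law: rate_Cl₂/rate_UF₆ = √(M_UF₆/M_Cl₂) = √(352.02/70.90) = √4.965 = 2.23.

2.23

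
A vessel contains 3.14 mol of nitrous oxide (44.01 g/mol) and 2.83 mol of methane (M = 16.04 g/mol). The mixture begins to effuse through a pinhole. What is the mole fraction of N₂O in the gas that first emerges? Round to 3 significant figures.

0.401

Effusion rate of each component ∝ n_i/√M_i (partial pressure × 1/√M).
Mole fraction of N₂O in the effusate = (n_N₂O/√M_N₂O) / (n_N₂O/√M_N₂O + n_CH₄/√M_CH₄)
= (3.14/√44.01) / (3.14/√44.01 + 2.83/√16.04) = 0.4733/(0.4733 + 0.7066) = 0.401.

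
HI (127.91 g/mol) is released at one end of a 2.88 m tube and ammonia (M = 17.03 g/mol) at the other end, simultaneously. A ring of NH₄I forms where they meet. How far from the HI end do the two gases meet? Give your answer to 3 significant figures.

In equal time, each gas travels a distance ∝ its rate ∝ 1/√M, so d_HI/d_NH₃ = √(M_NH₃/M_HI) = √(17.03/127.91) = 0.3649.
With d_HI + d_NH₃ = 2.88 m, d_NH₃ = 2.88/(1 + 0.3649) = 2.110 m.
d_HI = 2.88 − 2.110 = 0.770 m.

0.770 m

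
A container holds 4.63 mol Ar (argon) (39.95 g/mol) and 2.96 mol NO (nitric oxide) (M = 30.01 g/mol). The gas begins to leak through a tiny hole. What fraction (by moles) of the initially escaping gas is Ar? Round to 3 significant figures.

0.575

Effusion rate of each component ∝ n_i/√M_i (partial pressure × 1/√M).
Mole fraction of Ar in the effusate = (n_Ar/√M_Ar) / (n_Ar/√M_Ar + n_NO/√M_NO)
= (4.63/√39.95) / (4.63/√39.95 + 2.96/√30.01) = 0.7325/(0.7325 + 0.5403) = 0.575.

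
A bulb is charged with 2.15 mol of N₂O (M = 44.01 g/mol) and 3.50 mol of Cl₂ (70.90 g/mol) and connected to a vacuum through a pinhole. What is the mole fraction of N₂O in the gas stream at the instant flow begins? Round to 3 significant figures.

0.438

Effusion rate of each component ∝ n_i/√M_i (partial pressure × 1/√M).
Mole fraction of N₂O in the effusate = (n_N₂O/√M_N₂O) / (n_N₂O/√M_N₂O + n_Cl₂/√M_Cl₂)
= (2.15/√44.01) / (2.15/√44.01 + 3.50/√70.90) = 0.3241/(0.3241 + 0.4157) = 0.438.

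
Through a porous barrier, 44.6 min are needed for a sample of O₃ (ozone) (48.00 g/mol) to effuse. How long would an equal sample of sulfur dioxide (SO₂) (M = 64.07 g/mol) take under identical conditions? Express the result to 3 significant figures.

Using Graham's law: t_SO₂/t_O₃ = √(M_SO₂/M_O₃) = √(64.07/48.00) = √1.335 = 1.155.
So the time for SO₂ is 44.6 × 1.155 = 51.5 min.

51.5 min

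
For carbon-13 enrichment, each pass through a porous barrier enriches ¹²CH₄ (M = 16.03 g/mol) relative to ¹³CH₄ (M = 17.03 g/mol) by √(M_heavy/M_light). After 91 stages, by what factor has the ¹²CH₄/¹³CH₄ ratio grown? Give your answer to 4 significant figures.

Overall factor = α^91 with α = √(17.03/16.03), i.e. (17.03/16.03)^(91/2).
= 1.06238^(91/2) = 15.70.

15.70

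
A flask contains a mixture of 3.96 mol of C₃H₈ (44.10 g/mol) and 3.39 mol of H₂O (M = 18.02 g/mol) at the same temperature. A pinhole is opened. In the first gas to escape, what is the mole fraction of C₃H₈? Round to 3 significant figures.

Each component's effusion rate ∝ (its partial pressure)·(1/√M) ∝ n_i/√M_i.
So x_C₃H₈ in the escaping gas = (n_C₃H₈/√M_C₃H₈) / Σ(n_i/√M_i)
= (3.96/√44.10) / (3.96/√44.10 + 3.39/√18.02) = 0.5963/(0.5963 + 0.7986) = 0.427.

0.427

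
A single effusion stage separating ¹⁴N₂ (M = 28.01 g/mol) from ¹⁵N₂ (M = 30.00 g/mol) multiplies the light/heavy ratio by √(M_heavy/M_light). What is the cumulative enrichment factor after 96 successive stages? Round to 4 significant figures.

26.96

After 96 stages the ratio has grown by (√(30.00/28.01))^96 = (30.00/28.01)^(96/2).
= 1.07105^48 = 26.96.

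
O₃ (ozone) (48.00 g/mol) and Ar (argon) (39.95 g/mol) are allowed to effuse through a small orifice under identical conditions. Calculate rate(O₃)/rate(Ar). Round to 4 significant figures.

0.9123

By Graham's law, rate_O₃/rate_Ar = √(M_Ar/M_O₃) = √(39.95/48.00) = √0.8323 = 0.9123.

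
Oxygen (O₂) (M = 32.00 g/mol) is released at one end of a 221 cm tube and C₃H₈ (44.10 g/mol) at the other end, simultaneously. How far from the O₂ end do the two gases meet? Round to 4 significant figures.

The fronts meet when d_O₂ + d_C₃H₈ = L with d_O₂/d_C₃H₈ = √(M_C₃H₈/M_O₂) (Graham's law). Here √(M_C₃H₈/M_O₂) = √(44.10/32.00) = 1.174.
With d_O₂ + d_C₃H₈ = 221 cm, d_C₃H₈ = 221/(1 + 1.174) = 101.7 cm.
d_O₂ = 221 − 101.7 = 119.3 cm.

119.3 cm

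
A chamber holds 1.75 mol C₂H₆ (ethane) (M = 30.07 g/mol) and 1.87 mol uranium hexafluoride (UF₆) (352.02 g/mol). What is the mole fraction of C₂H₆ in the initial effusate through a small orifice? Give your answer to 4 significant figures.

0.7620

Each component's effusion rate ∝ (its partial pressure)·(1/√M) ∝ n_i/√M_i.
x_C₂H₆(eff) = (n_C₂H₆/√M_C₂H₆) / (n_C₂H₆/√M_C₂H₆ + n_UF₆/√M_UF₆)
= (1.75/√30.07) / (1.75/√30.07 + 1.87/√352.02) = 0.3191/(0.3191 + 0.09967) = 0.7620.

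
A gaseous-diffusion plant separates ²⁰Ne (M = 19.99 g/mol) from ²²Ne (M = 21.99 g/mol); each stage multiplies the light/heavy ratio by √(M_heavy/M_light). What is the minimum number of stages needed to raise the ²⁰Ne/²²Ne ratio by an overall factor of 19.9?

63

Per stage α = (21.99/19.99)^(1/2) = 1.10005^0.5, giving ln α = 0.04768.
Need α^N ≥ 19.9 ⇒ N ≥ ln(19.9) / ln α = 2.991 / 0.04768 = 62.73.
Minimum whole number of stages: N = 63.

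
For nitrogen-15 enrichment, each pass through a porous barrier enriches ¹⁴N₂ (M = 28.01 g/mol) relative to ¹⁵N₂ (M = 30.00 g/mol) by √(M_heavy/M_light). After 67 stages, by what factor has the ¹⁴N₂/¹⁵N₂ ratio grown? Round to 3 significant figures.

Each stage multiplies the ratio by α = √(30.00/28.01), so after 67 stages the overall factor is α^67 = (30.00/28.01)^(67/2).
= 1.07105^(67/2) = 9.97.

9.97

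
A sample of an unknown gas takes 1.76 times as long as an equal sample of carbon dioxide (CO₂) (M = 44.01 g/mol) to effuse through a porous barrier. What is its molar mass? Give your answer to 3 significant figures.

136 g/mol

Graham's law gives t_X/t_CO₂ = √(M_X/M_CO₂).
1.76 = √(M_X/44.01)
M_X = 44.01 × 1.76² = 44.01 × 3.098 = 136 g/mol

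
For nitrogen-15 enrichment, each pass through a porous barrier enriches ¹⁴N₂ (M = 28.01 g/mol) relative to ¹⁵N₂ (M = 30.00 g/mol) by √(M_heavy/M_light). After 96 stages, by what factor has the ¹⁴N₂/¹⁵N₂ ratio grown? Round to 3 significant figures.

27.0

After 96 stages the ratio has grown by (√(30.00/28.01))^96 = (30.00/28.01)^(96/2).
= 1.07105^48 = 27.0.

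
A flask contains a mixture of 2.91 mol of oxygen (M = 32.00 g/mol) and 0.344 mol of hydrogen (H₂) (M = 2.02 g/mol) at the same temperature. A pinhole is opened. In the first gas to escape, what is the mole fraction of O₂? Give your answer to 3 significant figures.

0.680

The effusion rate of species i is ∝ p_i/√M_i ∝ n_i/√M_i.
Mole fraction of O₂ in the effusate = (n_O₂/√M_O₂) / (n_O₂/√M_O₂ + n_H₂/√M_H₂)
= (2.91/√32.00) / (2.91/√32.00 + 0.344/√2.02) = 0.5144/(0.5144 + 0.2420) = 0.680.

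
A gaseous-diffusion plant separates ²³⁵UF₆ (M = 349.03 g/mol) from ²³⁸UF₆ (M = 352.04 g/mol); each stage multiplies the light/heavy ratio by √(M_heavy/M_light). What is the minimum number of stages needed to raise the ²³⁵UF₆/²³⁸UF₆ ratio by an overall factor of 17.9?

672

Per stage α = (352.04/349.03)^(1/2) = 1.00862^0.5, giving ln α = 0.004293.
Need α^N ≥ 17.9 ⇒ N ≥ ln(17.9) / ln α = 2.885 / 0.004293 = 671.91.
Rounding up, N = 672 stages.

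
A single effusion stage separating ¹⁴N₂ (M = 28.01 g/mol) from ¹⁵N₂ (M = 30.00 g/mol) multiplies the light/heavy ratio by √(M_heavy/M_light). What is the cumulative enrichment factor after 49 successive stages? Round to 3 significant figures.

5.37

Each stage multiplies the ratio by α = √(30.00/28.01), so after 49 stages the overall factor is α^49 = (30.00/28.01)^(49/2).
= 1.07105^(49/2) = 5.37.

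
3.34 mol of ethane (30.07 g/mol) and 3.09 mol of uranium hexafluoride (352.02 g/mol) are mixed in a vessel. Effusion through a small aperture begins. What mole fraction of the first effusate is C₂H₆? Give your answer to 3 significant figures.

Rate_i ∝ x_i/√M_i (Graham's law weighted by mole fraction), so the effusate composition follows n_i/√M_i.
x_C₂H₆(eff) = (n_C₂H₆/√M_C₂H₆) / (n_C₂H₆/√M_C₂H₆ + n_UF₆/√M_UF₆)
= (3.34/√30.07) / (3.34/√30.07 + 3.09/√352.02) = 0.6091/(0.6091 + 0.1647) = 0.787.

0.787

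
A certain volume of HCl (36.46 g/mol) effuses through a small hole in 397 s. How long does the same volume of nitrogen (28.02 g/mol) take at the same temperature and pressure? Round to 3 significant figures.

Graham's law gives t_N₂/t_HCl = √(M_N₂/M_HCl) = √(28.02/36.46) = √0.7685 = 0.8766.
So the time for N₂ is 397 × 0.8766 = 348 s.

348 s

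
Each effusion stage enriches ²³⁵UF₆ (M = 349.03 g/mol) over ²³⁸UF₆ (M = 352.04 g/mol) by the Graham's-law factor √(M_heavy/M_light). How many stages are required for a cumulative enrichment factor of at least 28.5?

781

Per stage α = (352.04/349.03)^(1/2) = 1.00862^0.5, giving ln α = 0.004293.
Need α^N ≥ 28.5 ⇒ N ≥ ln(28.5) / ln α = 3.350 / 0.004293 = 780.23.
Minimum whole number of stages: N = 781.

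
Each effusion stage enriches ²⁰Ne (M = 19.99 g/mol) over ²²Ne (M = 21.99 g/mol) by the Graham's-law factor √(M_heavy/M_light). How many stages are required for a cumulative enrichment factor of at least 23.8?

67

With α = √(21.99/19.99) per stage, ln α = ½ ln(1.10005) = 0.04768.
Need α^N ≥ 23.8 ⇒ N ≥ ln(23.8) / ln α = 3.170 / 0.04768 = 66.48.
Minimum whole number of stages: N = 67.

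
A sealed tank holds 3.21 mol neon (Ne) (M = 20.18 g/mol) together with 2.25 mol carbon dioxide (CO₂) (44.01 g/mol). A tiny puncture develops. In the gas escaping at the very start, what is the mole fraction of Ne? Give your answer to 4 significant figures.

Effusion rate of each component ∝ n_i/√M_i (partial pressure × 1/√M).
So x_Ne in the escaping gas = (n_Ne/√M_Ne) / Σ(n_i/√M_i)
= (3.21/√20.18) / (3.21/√20.18 + 2.25/√44.01) = 0.7146/(0.7146 + 0.3392) = 0.6781.

0.6781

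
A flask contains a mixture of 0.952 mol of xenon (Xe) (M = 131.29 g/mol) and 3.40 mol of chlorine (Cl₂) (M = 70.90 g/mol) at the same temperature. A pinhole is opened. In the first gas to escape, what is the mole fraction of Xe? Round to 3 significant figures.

0.171

Each component's effusion rate ∝ (its partial pressure)·(1/√M) ∝ n_i/√M_i.
So x_Xe in the escaping gas = (n_Xe/√M_Xe) / Σ(n_i/√M_i)
= (0.952/√131.29) / (0.952/√131.29 + 3.40/√70.90) = 0.08308/(0.08308 + 0.4038) = 0.171.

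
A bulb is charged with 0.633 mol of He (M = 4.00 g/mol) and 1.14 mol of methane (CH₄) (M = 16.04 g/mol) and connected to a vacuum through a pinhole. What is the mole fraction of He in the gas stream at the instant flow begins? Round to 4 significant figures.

0.5265

The effusion rate of species i is ∝ p_i/√M_i ∝ n_i/√M_i.
x_He(eff) = (n_He/√M_He) / (n_He/√M_He + n_CH₄/√M_CH₄)
= (0.633/√4.00) / (0.633/√4.00 + 1.14/√16.04) = 0.3165/(0.3165 + 0.2846) = 0.5265.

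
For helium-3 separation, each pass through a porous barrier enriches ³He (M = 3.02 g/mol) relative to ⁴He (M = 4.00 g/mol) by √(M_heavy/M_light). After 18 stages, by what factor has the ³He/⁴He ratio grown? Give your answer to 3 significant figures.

12.5

Each stage multiplies the ratio by α = √(4.00/3.02), so after 18 stages the overall factor is α^18 = (4.00/3.02)^(18/2).
= 1.32450^9 = 12.5.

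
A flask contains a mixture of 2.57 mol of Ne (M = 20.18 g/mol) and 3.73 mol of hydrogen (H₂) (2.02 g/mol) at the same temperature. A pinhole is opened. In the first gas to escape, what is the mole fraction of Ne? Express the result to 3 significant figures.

0.179

The effusion rate of species i is ∝ p_i/√M_i ∝ n_i/√M_i.
So x_Ne in the escaping gas = (n_Ne/√M_Ne) / Σ(n_i/√M_i)
= (2.57/√20.18) / (2.57/√20.18 + 3.73/√2.02) = 0.5721/(0.5721 + 2.624) = 0.179.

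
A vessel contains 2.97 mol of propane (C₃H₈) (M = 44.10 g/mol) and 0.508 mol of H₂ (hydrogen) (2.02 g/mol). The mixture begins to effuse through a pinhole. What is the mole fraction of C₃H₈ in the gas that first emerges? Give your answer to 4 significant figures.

Effusion rate of each component ∝ n_i/√M_i (partial pressure × 1/√M).
x_C₃H₈(eff) = (n_C₃H₈/√M_C₃H₈) / (n_C₃H₈/√M_C₃H₈ + n_H₂/√M_H₂)
= (2.97/√44.10) / (2.97/√44.10 + 0.508/√2.02) = 0.4472/(0.4472 + 0.3574) = 0.5558.

0.5558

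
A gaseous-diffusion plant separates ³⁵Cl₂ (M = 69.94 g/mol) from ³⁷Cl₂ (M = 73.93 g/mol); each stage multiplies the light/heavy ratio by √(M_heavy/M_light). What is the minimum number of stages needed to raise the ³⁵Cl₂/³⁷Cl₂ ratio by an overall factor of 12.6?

92

Per stage α = (73.93/69.94)^(1/2) = 1.05705^0.5, giving ln α = 0.02774.
Need α^N ≥ 12.6 ⇒ N ≥ ln(12.6) / ln α = 2.534 / 0.02774 = 91.34.
So at least 92 stages are needed.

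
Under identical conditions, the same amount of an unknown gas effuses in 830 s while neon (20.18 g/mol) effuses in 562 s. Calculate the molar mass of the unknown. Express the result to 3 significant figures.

By Graham's law, t_X/t_Ne = √(M_X/M_Ne).
830/562 = 1.477 = √(M_X/20.18)
M_X = 20.18 × 1.477² = 20.18 × 2.181 = 44.0 g/mol

44.0 g/mol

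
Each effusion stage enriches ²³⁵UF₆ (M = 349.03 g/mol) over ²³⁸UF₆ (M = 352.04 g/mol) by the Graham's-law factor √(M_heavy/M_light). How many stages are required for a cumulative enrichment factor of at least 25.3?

753

With α = √(352.04/349.03) per stage, ln α = ½ ln(1.00862) = 0.004293.
Need α^N ≥ 25.3 ⇒ N ≥ ln(25.3) / ln α = 3.231 / 0.004293 = 752.49.
Rounding up, N = 753 stages.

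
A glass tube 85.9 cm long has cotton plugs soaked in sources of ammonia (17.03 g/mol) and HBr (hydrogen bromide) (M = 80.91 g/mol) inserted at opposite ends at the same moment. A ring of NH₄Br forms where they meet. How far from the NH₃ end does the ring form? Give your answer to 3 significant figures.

58.9 cm

Graham's law gives d_NH₃/d_HBr = rate_NH₃/rate_HBr = √(M_HBr/M_NH₃) = √(80.91/17.03) = 2.180.
With d_NH₃ + d_HBr = 85.9 cm, d_HBr = 85.9/(1 + 2.180) = 27.02 cm.
d_NH₃ = 85.9 − 27.02 = 58.9 cm.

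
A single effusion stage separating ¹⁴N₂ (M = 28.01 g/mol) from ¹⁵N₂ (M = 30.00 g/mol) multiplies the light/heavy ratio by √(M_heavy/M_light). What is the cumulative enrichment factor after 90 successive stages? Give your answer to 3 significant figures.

The single-stage factor is √(M_heavy/M_light), so 90 stages give [√(30.00/28.01)]^90 = (30.00/28.01)^(90/2).
= 1.07105^45 = 21.9.

21.9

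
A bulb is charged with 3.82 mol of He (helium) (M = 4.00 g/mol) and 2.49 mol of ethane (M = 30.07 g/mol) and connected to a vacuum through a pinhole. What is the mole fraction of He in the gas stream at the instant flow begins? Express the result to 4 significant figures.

0.8079

The effusion rate of species i is ∝ p_i/√M_i ∝ n_i/√M_i.
So x_He in the escaping gas = (n_He/√M_He) / Σ(n_i/√M_i)
= (3.82/√4.00) / (3.82/√4.00 + 2.49/√30.07) = 1.910/(1.910 + 0.4541) = 0.8079.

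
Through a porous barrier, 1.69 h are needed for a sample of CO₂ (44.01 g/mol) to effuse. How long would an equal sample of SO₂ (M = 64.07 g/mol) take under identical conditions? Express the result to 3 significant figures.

2.04 h

Using Graham's law: t_SO₂/t_CO₂ = √(M_SO₂/M_CO₂) = √(64.07/44.01) = √1.456 = 1.207.
So the time for SO₂ is 1.69 × 1.207 = 2.04 h.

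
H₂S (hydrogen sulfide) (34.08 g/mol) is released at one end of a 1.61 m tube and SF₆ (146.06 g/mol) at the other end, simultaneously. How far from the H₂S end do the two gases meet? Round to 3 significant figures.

In equal time, each gas travels a distance ∝ its rate ∝ 1/√M, so d_H₂S/d_SF₆ = √(M_SF₆/M_H₂S) = √(146.06/34.08) = 2.070.
With d_H₂S + d_SF₆ = 1.61 m, d_SF₆ = 1.61/(1 + 2.070) = 0.5244 m.
d_H₂S = 1.61 − 0.5244 = 1.09 m.

1.09 m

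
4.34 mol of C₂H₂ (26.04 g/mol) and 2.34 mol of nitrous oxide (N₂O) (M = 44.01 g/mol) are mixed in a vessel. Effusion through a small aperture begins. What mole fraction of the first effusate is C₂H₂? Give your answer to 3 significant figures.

Effusion rate of each component ∝ n_i/√M_i (partial pressure × 1/√M).
So x_C₂H₂ in the escaping gas = (n_C₂H₂/√M_C₂H₂) / Σ(n_i/√M_i)
= (4.34/√26.04) / (4.34/√26.04 + 2.34/√44.01) = 0.8505/(0.8505 + 0.3527) = 0.707.

0.707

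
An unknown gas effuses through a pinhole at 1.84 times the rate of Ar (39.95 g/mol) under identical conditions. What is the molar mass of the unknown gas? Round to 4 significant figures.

Since effusion rate ∝ 1/√M, rate_X/rate_Ar = √(M_Ar/M_X).
1.84 = √(39.95/M_X)
M_X = 39.95 / 1.84² = 39.95 / 3.386 = 11.80 g/mol

11.80 g/mol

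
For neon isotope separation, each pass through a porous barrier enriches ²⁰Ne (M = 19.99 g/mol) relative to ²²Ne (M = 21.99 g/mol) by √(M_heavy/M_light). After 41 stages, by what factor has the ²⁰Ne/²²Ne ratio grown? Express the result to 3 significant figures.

7.06

After 41 stages the ratio has grown by (√(21.99/19.99))^41 = (21.99/19.99)^(41/2).
= 1.10005^(41/2) = 7.06.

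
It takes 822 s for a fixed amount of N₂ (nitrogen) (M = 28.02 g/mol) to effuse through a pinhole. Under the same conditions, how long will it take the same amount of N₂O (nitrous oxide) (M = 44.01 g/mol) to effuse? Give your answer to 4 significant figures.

1030 s

Using Graham's law: t_N₂O/t_N₂ = √(M_N₂O/M_N₂) = √(44.01/28.02) = √1.571 = 1.253.
So the time for N₂O is 822 × 1.253 = 1030 s.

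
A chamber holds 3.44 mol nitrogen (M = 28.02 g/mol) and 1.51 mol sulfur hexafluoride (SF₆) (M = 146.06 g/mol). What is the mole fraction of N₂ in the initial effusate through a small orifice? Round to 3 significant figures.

The effusion rate of species i is ∝ p_i/√M_i ∝ n_i/√M_i.
x_N₂(eff) = (n_N₂/√M_N₂) / (n_N₂/√M_N₂ + n_SF₆/√M_SF₆)
= (3.44/√28.02) / (3.44/√28.02 + 1.51/√146.06) = 0.6499/(0.6499 + 0.1249) = 0.839.

0.839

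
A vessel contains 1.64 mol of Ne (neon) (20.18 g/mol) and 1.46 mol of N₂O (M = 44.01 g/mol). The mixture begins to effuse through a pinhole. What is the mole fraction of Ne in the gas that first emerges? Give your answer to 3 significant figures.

0.624

The effusion rate of species i is ∝ p_i/√M_i ∝ n_i/√M_i.
x_Ne(eff) = (n_Ne/√M_Ne) / (n_Ne/√M_Ne + n_N₂O/√M_N₂O)
= (1.64/√20.18) / (1.64/√20.18 + 1.46/√44.01) = 0.3651/(0.3651 + 0.2201) = 0.624.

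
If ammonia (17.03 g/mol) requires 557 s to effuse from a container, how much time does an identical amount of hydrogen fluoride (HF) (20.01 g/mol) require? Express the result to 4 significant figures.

Since effusion rate ∝ 1/√M, t_HF/t_NH₃ = √(M_HF/M_NH₃) = √(20.01/17.03) = √1.175 = 1.084.
So the time for HF is 557 × 1.084 = 603.8 s.

603.8 s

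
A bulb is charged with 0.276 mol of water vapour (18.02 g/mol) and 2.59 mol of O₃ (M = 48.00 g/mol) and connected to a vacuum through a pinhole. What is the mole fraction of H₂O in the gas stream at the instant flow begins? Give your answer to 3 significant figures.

0.148

Rate_i ∝ x_i/√M_i (Graham's law weighted by mole fraction), so the effusate composition follows n_i/√M_i.
x_H₂O(eff) = (n_H₂O/√M_H₂O) / (n_H₂O/√M_H₂O + n_O₃/√M_O₃)
= (0.276/√18.02) / (0.276/√18.02 + 2.59/√48.00) = 0.06502/(0.06502 + 0.3738) = 0.148.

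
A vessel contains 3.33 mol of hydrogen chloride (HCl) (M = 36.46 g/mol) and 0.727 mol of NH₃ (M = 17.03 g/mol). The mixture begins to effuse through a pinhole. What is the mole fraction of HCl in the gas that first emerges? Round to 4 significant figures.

0.7579

Effusion rate of each component ∝ n_i/√M_i (partial pressure × 1/√M).
So x_HCl in the escaping gas = (n_HCl/√M_HCl) / Σ(n_i/√M_i)
= (3.33/√36.46) / (3.33/√36.46 + 0.727/√17.03) = 0.5515/(0.5515 + 0.1762) = 0.7579.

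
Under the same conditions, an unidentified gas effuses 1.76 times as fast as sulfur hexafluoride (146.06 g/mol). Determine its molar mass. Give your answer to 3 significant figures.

By Graham's law, rate_X/rate_SF₆ = √(M_SF₆/M_X).
1.76 = √(146.06/M_X)
M_X = 146.06 / 1.76² = 146.06 / 3.098 = 47.2 g/mol

47.2 g/mol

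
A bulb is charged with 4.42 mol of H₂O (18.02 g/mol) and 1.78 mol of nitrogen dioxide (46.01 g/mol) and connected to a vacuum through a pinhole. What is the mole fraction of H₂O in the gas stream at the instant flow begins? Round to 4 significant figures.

Rate_i ∝ x_i/√M_i (Graham's law weighted by mole fraction), so the effusate composition follows n_i/√M_i.
x_H₂O(eff) = (n_H₂O/√M_H₂O) / (n_H₂O/√M_H₂O + n_NO₂/√M_NO₂)
= (4.42/√18.02) / (4.42/√18.02 + 1.78/√46.01) = 1.041/(1.041 + 0.2624) = 0.7987.

0.7987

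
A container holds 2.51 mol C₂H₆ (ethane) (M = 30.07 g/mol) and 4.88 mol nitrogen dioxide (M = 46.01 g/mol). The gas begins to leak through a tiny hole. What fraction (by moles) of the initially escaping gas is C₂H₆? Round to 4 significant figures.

Effusion rate of each component ∝ n_i/√M_i (partial pressure × 1/√M).
So x_C₂H₆ in the escaping gas = (n_C₂H₆/√M_C₂H₆) / Σ(n_i/√M_i)
= (2.51/√30.07) / (2.51/√30.07 + 4.88/√46.01) = 0.4577/(0.4577 + 0.7194) = 0.3888.

0.3888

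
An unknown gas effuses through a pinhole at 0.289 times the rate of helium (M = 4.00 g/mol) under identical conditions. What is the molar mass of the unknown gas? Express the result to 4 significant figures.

47.89 g/mol

Since effusion rate ∝ 1/√M, rate_X/rate_He = √(M_He/M_X).
0.289 = √(4.00/M_X)
M_X = 4.00 / 0.289² = 4.00 / 0.08352 = 47.89 g/mol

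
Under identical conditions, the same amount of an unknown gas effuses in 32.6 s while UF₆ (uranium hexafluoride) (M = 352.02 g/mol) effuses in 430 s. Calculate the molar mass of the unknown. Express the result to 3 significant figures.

2.02 g/mol

Since effusion rate ∝ 1/√M, t_X/t_UF₆ = √(M_X/M_UF₆).
32.6/430 = 0.07581 = √(M_X/352.02)
M_X = 352.02 × 0.07581² = 352.02 × 0.005748 = 2.02 g/mol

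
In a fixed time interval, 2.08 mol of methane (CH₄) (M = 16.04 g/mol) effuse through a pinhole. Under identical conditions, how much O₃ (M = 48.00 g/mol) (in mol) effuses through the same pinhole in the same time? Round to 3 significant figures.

1.20 mol

By Graham's law, rate_O₃/rate_CH₄ = √(M_CH₄/M_O₃) = √(16.04/48.00) = √0.3342 = 0.5781.
So the amount for O₃ is 2.08 × 0.5781 = 1.20 mol.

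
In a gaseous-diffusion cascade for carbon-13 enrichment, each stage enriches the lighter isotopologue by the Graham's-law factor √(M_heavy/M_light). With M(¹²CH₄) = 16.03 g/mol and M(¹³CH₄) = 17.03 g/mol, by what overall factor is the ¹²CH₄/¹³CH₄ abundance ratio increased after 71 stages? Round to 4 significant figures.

Overall factor = α^71 with α = √(17.03/16.03), i.e. (17.03/16.03)^(71/2).
= 1.06238^(71/2) = 8.570.

8.570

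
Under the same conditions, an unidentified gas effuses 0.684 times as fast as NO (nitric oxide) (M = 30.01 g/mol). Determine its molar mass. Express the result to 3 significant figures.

Since effusion rate ∝ 1/√M, rate_X/rate_NO = √(M_NO/M_X).
0.684 = √(30.01/M_X)
M_X = 30.01 / 0.684² = 30.01 / 0.4679 = 64.1 g/mol

64.1 g/mol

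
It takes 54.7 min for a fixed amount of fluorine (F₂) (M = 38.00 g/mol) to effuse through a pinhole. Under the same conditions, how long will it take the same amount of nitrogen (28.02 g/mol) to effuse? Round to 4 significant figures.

By Graham's law, t_N₂/t_F₂ = √(M_N₂/M_F₂) = √(28.02/38.00) = √0.7374 = 0.8587.
So the time for N₂ is 54.7 × 0.8587 = 46.97 min.

46.97 min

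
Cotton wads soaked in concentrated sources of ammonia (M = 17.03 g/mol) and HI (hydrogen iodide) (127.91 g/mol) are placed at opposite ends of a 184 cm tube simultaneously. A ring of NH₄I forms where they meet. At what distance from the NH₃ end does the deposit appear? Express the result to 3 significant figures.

Distances travelled in equal time are proportional to diffusion rates, so d_NH₃/d_HI = √(M_HI/M_NH₃) = √(127.91/17.03) = 2.741.
With d_NH₃ + d_HI = 184 cm, d_HI = 184/(1 + 2.741) = 49.19 cm.
d_NH₃ = 184 − 49.19 = 135 cm.

135 cm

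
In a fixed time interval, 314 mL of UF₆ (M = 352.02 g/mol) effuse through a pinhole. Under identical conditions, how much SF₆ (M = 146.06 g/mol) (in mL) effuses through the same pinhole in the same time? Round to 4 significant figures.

Since effusion rate ∝ 1/√M, rate_SF₆/rate_UF₆ = √(M_UF₆/M_SF₆) = √(352.02/146.06) = √2.410 = 1.552.
So the volume for SF₆ is 314 × 1.552 = 487.5 mL.

487.5 mL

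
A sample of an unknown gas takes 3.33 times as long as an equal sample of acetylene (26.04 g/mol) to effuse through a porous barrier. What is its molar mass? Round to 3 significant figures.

289 g/mol

Graham's law gives t_X/t_C₂H₂ = √(M_X/M_C₂H₂).
3.33 = √(M_X/26.04)
M_X = 26.04 × 3.33² = 26.04 × 11.09 = 289 g/mol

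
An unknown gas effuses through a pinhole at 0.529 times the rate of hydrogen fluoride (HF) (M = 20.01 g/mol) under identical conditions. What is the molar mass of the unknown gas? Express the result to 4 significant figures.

By Graham's law, rate_X/rate_HF = √(M_HF/M_X).
0.529 = √(20.01/M_X)
M_X = 20.01 / 0.529² = 20.01 / 0.2798 = 71.50 g/mol

71.50 g/mol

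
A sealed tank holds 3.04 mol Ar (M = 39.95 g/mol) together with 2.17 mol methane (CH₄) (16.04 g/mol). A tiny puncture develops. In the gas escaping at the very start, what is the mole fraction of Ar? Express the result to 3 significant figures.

Rate_i ∝ x_i/√M_i (Graham's law weighted by mole fraction), so the effusate composition follows n_i/√M_i.
Mole fraction of Ar in the effusate = (n_Ar/√M_Ar) / (n_Ar/√M_Ar + n_CH₄/√M_CH₄)
= (3.04/√39.95) / (3.04/√39.95 + 2.17/√16.04) = 0.4810/(0.4810 + 0.5418) = 0.470.

0.470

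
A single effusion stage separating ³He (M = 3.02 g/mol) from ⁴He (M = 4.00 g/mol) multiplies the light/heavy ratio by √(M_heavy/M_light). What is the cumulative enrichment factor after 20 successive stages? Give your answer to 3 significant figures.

Each stage multiplies the ratio by α = √(4.00/3.02), so after 20 stages the overall factor is α^20 = (4.00/3.02)^(20/2).
= 1.32450^10 = 16.6.

16.6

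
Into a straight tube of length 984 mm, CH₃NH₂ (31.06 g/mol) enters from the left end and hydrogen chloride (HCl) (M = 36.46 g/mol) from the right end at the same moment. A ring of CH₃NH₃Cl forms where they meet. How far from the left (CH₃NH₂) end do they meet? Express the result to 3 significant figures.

Distances travelled in equal time are proportional to diffusion rates, so d_CH₃NH₂/d_HCl = √(M_HCl/M_CH₃NH₂) = √(36.46/31.06) = 1.083.
With d_CH₃NH₂ + d_HCl = 984 mm, d_HCl = 984/(1 + 1.083) = 472.3 mm.
d_CH₃NH₂ = 984 − 472.3 = 512 mm.

512 mm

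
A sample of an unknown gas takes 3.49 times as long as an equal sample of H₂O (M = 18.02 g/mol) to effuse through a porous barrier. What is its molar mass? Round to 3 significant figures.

From Graham's law, t_X/t_H₂O = √(M_X/M_H₂O).
3.49 = √(M_X/18.02)
M_X = 18.02 × 3.49² = 18.02 × 12.18 = 219 g/mol

219 g/mol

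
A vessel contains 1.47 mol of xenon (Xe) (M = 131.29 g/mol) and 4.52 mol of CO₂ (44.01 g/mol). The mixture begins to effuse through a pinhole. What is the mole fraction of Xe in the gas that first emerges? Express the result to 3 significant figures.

The effusion rate of species i is ∝ p_i/√M_i ∝ n_i/√M_i.
Mole fraction of Xe in the effusate = (n_Xe/√M_Xe) / (n_Xe/√M_Xe + n_CO₂/√M_CO₂)
= (1.47/√131.29) / (1.47/√131.29 + 4.52/√44.01) = 0.1283/(0.1283 + 0.6813) = 0.158.

0.158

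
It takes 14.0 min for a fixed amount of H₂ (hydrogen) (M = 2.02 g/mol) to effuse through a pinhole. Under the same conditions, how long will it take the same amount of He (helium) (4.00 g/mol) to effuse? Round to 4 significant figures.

19.70 min

From Graham's law, t_He/t_H₂ = √(M_He/M_H₂) = √(4.00/2.02) = √1.980 = 1.407.
So the time for He is 14.0 × 1.407 = 19.70 min.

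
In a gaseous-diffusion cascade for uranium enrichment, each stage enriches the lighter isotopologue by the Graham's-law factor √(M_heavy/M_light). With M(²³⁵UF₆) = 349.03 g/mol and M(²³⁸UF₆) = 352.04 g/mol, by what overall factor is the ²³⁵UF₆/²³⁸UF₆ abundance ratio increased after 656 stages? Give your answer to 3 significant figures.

16.7

After 656 stages the ratio has grown by (√(352.04/349.03))^656 = (352.04/349.03)^(656/2).
= 1.00862^328 = 16.7.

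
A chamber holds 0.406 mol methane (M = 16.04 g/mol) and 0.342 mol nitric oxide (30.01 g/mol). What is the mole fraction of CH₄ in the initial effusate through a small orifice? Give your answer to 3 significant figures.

Rate_i ∝ x_i/√M_i (Graham's law weighted by mole fraction), so the effusate composition follows n_i/√M_i.
Mole fraction of CH₄ in the effusate = (n_CH₄/√M_CH₄) / (n_CH₄/√M_CH₄ + n_NO/√M_NO)
= (0.406/√16.04) / (0.406/√16.04 + 0.342/√30.01) = 0.1014/(0.1014 + 0.06243) = 0.619.

0.619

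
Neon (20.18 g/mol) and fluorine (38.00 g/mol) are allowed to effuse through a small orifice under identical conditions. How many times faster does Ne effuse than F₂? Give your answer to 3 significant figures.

Since effusion rate ∝ 1/√M, rate_Ne/rate_F₂ = √(M_F₂/M_Ne) = √(38.00/20.18) = √1.883 = 1.37.

1.37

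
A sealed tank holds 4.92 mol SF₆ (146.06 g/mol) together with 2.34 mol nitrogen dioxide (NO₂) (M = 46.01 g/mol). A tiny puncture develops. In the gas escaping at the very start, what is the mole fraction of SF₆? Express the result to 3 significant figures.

Effusion rate of each component ∝ n_i/√M_i (partial pressure × 1/√M).
So x_SF₆ in the escaping gas = (n_SF₆/√M_SF₆) / Σ(n_i/√M_i)
= (4.92/√146.06) / (4.92/√146.06 + 2.34/√46.01) = 0.4071/(0.4071 + 0.3450) = 0.541.

0.541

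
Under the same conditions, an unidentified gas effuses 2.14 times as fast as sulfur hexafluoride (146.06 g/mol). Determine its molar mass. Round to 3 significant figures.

Using Graham's law: rate_X/rate_SF₆ = √(M_SF₆/M_X).
2.14 = √(146.06/M_X)
M_X = 146.06 / 2.14² = 146.06 / 4.580 = 31.9 g/mol

31.9 g/mol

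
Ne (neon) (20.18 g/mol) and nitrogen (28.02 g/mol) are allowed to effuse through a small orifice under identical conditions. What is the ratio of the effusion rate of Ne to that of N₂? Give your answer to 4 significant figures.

By Graham's law, rate_Ne/rate_N₂ = √(M_N₂/M_Ne) = √(28.02/20.18) = √1.389 = 1.178.

1.178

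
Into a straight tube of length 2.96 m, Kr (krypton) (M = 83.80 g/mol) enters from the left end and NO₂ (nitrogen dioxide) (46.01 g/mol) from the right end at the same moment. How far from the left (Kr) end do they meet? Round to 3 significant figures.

1.26 m

Graham's law gives d_Kr/d_NO₂ = rate_Kr/rate_NO₂ = √(M_NO₂/M_Kr) = √(46.01/83.80) = 0.7410.
With d_Kr + d_NO₂ = 2.96 m, d_NO₂ = 2.96/(1 + 0.7410) = 1.700 m.
d_Kr = 2.96 − 1.700 = 1.26 m.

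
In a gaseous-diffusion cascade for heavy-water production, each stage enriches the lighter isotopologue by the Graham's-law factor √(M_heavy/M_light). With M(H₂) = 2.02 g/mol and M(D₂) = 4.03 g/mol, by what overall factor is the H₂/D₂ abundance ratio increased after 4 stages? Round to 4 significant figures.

3.980

After 4 stages the ratio has grown by (√(4.03/2.02))^4 = (4.03/2.02)^(4/2).
= 1.99505^2 = 3.980.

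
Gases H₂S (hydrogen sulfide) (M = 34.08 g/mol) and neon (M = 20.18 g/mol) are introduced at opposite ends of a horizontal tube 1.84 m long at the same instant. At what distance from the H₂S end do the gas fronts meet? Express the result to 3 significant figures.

Distances travelled in equal time are proportional to diffusion rates, so d_H₂S/d_Ne = √(M_Ne/M_H₂S) = √(20.18/34.08) = 0.7695.
With d_H₂S + d_Ne = 1.84 m, d_Ne = 1.84/(1 + 0.7695) = 1.040 m.
d_H₂S = 1.84 − 1.040 = 0.800 m.

0.800 m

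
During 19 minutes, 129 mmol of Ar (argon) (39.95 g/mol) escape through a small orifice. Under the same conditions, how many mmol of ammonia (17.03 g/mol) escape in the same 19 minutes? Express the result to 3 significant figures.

Using Graham's law: rate_NH₃/rate_Ar = √(M_Ar/M_NH₃) = √(39.95/17.03) = √2.346 = 1.532.
So the amount for NH₃ is 129 × 1.532 = 198 mmol.

198 mmol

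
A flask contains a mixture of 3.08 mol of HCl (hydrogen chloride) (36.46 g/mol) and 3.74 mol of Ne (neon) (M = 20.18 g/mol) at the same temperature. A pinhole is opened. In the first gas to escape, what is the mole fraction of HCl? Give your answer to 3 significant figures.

0.380

The effusion rate of species i is ∝ p_i/√M_i ∝ n_i/√M_i.
Mole fraction of HCl in the effusate = (n_HCl/√M_HCl) / (n_HCl/√M_HCl + n_Ne/√M_Ne)
= (3.08/√36.46) / (3.08/√36.46 + 3.74/√20.18) = 0.5101/(0.5101 + 0.8326) = 0.380.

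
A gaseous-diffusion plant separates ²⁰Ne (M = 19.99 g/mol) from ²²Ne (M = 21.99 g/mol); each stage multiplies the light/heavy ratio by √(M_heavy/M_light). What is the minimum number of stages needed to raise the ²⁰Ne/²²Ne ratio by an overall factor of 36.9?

Single-stage factor α = √(21.99/19.99), so ln α = ½ ln(1.10005) = 0.04768.
Need α^N ≥ 36.9 ⇒ N ≥ ln(36.9) / ln α = 3.608 / 0.04768 = 75.68.
Rounding up, N = 76 stages.

76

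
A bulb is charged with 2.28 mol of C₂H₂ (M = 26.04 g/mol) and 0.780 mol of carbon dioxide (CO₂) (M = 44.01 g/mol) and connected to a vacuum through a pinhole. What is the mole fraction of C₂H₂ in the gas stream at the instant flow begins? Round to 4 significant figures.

0.7917

Effusion rate of each component ∝ n_i/√M_i (partial pressure × 1/√M).
x_C₂H₂(eff) = (n_C₂H₂/√M_C₂H₂) / (n_C₂H₂/√M_C₂H₂ + n_CO₂/√M_CO₂)
= (2.28/√26.04) / (2.28/√26.04 + 0.780/√44.01) = 0.4468/(0.4468 + 0.1176) = 0.7917.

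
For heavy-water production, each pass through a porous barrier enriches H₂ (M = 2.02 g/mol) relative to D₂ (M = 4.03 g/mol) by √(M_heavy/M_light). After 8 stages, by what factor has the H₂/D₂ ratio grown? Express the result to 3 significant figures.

15.8

Each stage multiplies the ratio by α = √(4.03/2.02), so after 8 stages the overall factor is α^8 = (4.03/2.02)^(8/2).
= 1.99505^4 = 15.8.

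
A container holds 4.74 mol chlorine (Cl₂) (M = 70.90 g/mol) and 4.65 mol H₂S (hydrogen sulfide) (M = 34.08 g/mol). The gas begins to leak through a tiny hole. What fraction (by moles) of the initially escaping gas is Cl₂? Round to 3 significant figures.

0.414

Each component's effusion rate ∝ (its partial pressure)·(1/√M) ∝ n_i/√M_i.
Mole fraction of Cl₂ in the effusate = (n_Cl₂/√M_Cl₂) / (n_Cl₂/√M_Cl₂ + n_H₂S/√M_H₂S)
= (4.74/√70.90) / (4.74/√70.90 + 4.65/√34.08) = 0.5629/(0.5629 + 0.7965) = 0.414.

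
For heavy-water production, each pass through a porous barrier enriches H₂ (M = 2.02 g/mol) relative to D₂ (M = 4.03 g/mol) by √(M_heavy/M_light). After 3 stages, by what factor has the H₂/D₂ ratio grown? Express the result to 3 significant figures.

After 3 stages the ratio has grown by (√(4.03/2.02))^3 = (4.03/2.02)^(3/2).
= 1.99505^(3/2) = 2.82.

2.82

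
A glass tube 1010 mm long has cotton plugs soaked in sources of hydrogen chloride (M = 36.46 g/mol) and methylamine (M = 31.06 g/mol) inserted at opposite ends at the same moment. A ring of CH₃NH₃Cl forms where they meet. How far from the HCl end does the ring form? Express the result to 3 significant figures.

485 mm

Distances travelled in equal time are proportional to diffusion rates, so d_HCl/d_CH₃NH₂ = √(M_CH₃NH₂/M_HCl) = √(31.06/36.46) = 0.9230.
With d_HCl + d_CH₃NH₂ = 1010 mm, d_CH₃NH₂ = 1010/(1 + 0.9230) = 525.2 mm.
d_HCl = 1010 − 525.2 = 485 mm.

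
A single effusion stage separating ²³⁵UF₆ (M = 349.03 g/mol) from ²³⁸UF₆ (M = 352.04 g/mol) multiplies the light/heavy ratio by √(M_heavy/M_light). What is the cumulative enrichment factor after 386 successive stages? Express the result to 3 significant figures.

5.25

Each stage multiplies the ratio by α = √(352.04/349.03), so after 386 stages the overall factor is α^386 = (352.04/349.03)^(386/2).
= 1.00862^193 = 5.25.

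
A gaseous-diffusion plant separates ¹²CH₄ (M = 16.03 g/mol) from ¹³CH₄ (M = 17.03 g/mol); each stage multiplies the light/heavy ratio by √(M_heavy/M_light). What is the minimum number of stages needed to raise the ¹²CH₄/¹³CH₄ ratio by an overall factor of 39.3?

Single-stage factor α = √(17.03/16.03), so ln α = ½ ln(1.06238) = 0.03026.
Need α^N ≥ 39.3 ⇒ N ≥ ln(39.3) / ln α = 3.671 / 0.03026 = 121.33.
Rounding up, N = 122 stages.

122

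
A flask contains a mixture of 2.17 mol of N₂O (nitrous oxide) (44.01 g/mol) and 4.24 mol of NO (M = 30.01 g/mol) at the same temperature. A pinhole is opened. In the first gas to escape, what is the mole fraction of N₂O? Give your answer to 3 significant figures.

The effusion rate of species i is ∝ p_i/√M_i ∝ n_i/√M_i.
Mole fraction of N₂O in the effusate = (n_N₂O/√M_N₂O) / (n_N₂O/√M_N₂O + n_NO/√M_NO)
= (2.17/√44.01) / (2.17/√44.01 + 4.24/√30.01) = 0.3271/(0.3271 + 0.7740) = 0.297.

0.297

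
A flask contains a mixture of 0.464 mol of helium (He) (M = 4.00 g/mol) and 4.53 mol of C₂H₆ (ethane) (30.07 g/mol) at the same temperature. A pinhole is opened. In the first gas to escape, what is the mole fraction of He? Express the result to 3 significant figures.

Effusion rate of each component ∝ n_i/√M_i (partial pressure × 1/√M).
x_He(eff) = (n_He/√M_He) / (n_He/√M_He + n_C₂H₆/√M_C₂H₆)
= (0.464/√4.00) / (0.464/√4.00 + 4.53/√30.07) = 0.2320/(0.2320 + 0.8261) = 0.219.

0.219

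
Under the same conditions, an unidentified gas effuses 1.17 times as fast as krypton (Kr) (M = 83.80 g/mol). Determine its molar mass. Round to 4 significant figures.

61.22 g/mol

Graham's law gives rate_X/rate_Kr = √(M_Kr/M_X).
1.17 = √(83.80/M_X)
M_X = 83.80 / 1.17² = 83.80 / 1.369 = 61.22 g/mol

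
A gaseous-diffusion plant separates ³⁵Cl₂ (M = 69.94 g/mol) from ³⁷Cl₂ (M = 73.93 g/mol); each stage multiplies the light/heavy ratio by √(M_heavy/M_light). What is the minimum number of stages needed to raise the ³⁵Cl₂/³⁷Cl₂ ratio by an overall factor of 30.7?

Single-stage factor α = √(73.93/69.94), so ln α = ½ ln(1.05705) = 0.02774.
Need α^N ≥ 30.7 ⇒ N ≥ ln(30.7) / ln α = 3.424 / 0.02774 = 123.44.
Rounding up, N = 124 stages.

124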